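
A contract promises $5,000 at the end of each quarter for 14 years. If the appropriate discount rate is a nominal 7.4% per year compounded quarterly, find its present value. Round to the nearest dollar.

$173,447

With 4 periods per year: i = 0.0185, n = 56.
PV = 5000 × [1 − (1+0.0185)^(−56)] / 0.0185 = 5000 × 34.689370 = 173,446.8524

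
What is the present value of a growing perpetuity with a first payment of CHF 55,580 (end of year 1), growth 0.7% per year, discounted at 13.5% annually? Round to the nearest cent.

PV = PMT / (i − g) = 55580 / (0.135 − 0.007) = 55580 / 0.128000 = 434,218.7500

CHF 434,218.75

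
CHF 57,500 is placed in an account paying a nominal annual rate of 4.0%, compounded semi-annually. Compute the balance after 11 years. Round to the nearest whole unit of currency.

CHF 88,894

i = 0.04/2 = 0.02 per half-year; n = 11·2 = 22.
57,500 × (1+0.02)^22 = 57,500 × 1.545980 = 88,893.8311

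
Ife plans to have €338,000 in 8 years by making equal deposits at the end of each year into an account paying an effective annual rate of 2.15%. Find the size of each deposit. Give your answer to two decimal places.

PMT = 338000 / ( [(1+0.0215)^8 − 1] / 0.0215 ) = 338000 / 8.628594 = 39,172.0840

€39,172.08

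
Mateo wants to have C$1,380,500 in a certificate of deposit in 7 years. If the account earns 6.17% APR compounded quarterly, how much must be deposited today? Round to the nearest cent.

C$899,283.38

Periodic rate i = 0.0617/4 = 0.015425; n = 7 × 4 = 28 periods.
PV = FV·(1+i)^(−n) = 1,380,500 × 0.651419 = 899,283.3762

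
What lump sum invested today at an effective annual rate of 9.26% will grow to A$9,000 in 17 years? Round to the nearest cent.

A$1,997.11

PV = 9,000 / (1 + 0.0926)^17 = 9,000 / 4.506510 = 1,997.1109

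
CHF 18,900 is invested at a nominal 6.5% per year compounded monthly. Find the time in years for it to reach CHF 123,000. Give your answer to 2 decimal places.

28.89 years

Periodic rate i = 0.065/12 = 0.00541667.
n = ln(123000/18900) / ln(1+0.00541667) = ln(6.50794) / 0.005402 = 346.7244 months
= 346.7244/12 years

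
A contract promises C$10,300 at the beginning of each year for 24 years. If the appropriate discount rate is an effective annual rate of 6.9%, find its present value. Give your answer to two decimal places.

PV = 10300 × [1 − (1+0.069)^(−24)] / 0.069 × (1+i) = 10300 × 12.369094 = 127,401.6693
(Beginning-of-period payments → annuity-due factor ×(1+i).)

C$127,401.67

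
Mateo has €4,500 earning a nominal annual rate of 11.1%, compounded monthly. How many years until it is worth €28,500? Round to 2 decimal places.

16.71 years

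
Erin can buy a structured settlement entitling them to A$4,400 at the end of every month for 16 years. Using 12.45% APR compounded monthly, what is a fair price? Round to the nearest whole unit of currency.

i = 0.1245/12 = 0.010375 per month; n = 16·12 = 192.
Annuity factor a(192|0.010375) = 83.100765; PV = 4400 × 83.100765 = 365,643.3669

A$365,643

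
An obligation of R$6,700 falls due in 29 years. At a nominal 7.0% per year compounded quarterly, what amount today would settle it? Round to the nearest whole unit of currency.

With 4 periods per year: i = 0.0175, n = 116.
Discount factor = (1+0.0175)^(−116) = 0.133662; PV = 6,700 × 0.133662 = 895.5345

R$896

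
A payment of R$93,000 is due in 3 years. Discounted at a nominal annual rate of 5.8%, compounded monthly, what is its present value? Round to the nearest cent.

R$78,180.37

Periodic rate i = 0.058/12 = 0.00483333; n = 3 × 12 = 36 periods.
PV = FV·(1+i)^(−n) = 93,000 × 0.840649 = 78,180.3739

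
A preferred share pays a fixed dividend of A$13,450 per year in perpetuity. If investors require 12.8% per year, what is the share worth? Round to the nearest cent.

A$105,078.12

PV = C/r = 13450/0.128 = 105,078.1250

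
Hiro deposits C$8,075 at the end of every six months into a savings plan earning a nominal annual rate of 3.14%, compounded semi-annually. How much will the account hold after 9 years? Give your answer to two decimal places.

C$166,471.10

i = 0.0314/2 = 0.0157 per half-year; n = 9·2 = 18.
Accumulation factor s(18|0.0157) = 20.615616; FV = 8075 × 20.615616 = 166,471.1030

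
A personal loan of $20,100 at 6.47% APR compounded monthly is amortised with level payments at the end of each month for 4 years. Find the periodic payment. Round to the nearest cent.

Periodic rate i = 0.0647/12 = 0.00539167; n = 4 × 12 = 48 periods.
PMT = 20100 / ( [1 − (1+0.00539167)^(−48)] / 0.00539167 ) = 20100 / 42.192101 = 476.3925

$476.39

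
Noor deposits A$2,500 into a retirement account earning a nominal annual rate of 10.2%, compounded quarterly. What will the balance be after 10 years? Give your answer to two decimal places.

A$6,844.89

i = 0.102/4 = 0.0255 per quarter; n = 10·4 = 40.
FV = PV·(1+i)^n = 2,500 × 2.737957 = 6,844.8919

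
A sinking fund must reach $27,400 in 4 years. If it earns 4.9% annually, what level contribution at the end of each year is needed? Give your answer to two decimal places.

$6,366.58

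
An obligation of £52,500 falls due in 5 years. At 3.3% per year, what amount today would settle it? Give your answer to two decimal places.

£44,633.17

Discount factor = (1+0.033)^(−5) = 0.850156; PV = 52,500 × 0.850156 = 44,633.1662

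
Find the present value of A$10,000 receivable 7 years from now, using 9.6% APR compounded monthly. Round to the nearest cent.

A$5,120.53

i = 0.096/12 = 0.008 per month; n = 7·12 = 84.
PV = FV·(1+i)^(−n) = 10,000 × 0.512053 = 5,120.5346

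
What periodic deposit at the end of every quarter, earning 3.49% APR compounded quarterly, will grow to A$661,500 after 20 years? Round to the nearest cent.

Periodic rate i = 0.0349/4 = 0.008725; n = 20 × 4 = 80 periods.
PMT = 661500 / ( [(1+0.008725)^80 − 1] / 0.008725 ) = 661500 / 115.031990 = 5,750.5742

A$5,750.57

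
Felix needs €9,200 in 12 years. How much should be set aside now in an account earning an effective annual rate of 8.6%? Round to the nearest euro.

Discount factor = (1+0.086)^(−12) = 0.371571; PV = 9,200 × 0.371571 = 3,418.4554

€3,418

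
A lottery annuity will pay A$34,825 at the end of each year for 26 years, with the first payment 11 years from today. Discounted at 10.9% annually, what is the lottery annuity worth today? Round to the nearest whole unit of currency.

Value one period before first payment (t=10): 34825 × [1 − (1+0.109)^(−26)] / 0.109 = 34825 × 8.551505 = 297,806.1682
PV₀ = 297,806.1682 / (1+0.109)^10 = 297,806.1682 / 2.813944 = 105,832.2982

A$105,832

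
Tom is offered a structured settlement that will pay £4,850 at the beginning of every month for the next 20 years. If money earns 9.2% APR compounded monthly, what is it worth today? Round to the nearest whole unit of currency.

£535,506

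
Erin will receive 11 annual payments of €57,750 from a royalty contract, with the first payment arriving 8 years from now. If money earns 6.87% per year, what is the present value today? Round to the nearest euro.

€273,755

PV at t=7 (ordinary 11-year annuity): 57750 × a(11|0.0687) = 57750 × 7.547472 = 435,866.4881
Discount back 7 years: 435,866.4881 × (1+0.0687)^(−7) = 435,866.4881 × 0.628072 = 273,755.4749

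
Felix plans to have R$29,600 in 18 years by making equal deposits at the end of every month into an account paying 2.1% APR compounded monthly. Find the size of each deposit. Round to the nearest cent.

Periodic rate i = 0.021/12 = 0.00175; n = 18 × 12 = 216 periods.
PMT = 29600 / ( [(1+0.00175)^216 − 1] / 0.00175 ) = 29600 / 262.217657 = 112.8833

R$112.88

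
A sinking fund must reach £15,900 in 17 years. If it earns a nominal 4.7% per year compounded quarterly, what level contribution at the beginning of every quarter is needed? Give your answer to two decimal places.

£152.23

With 4 periods per year: i = 0.01175, n = 68.
PMT = 15900 / ( [(1+0.01175)^68 − 1] / 0.01175 × (1+i) ) = 15900 / 104.445759 = 152.2321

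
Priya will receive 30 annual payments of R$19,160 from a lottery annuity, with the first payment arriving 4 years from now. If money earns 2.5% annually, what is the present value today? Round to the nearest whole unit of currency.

Value one period before first payment (t=3): 19160 × [1 − (1+0.025)^(−30)] / 0.025 = 19160 × 20.930293 = 401,024.4061
Discount back 3 years: 401,024.4061 × (1+0.025)^(−3) = 401,024.4061 × 0.928599 = 372,391.0272

R$372,391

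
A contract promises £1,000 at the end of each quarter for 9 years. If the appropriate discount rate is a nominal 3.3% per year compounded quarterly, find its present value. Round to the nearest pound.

£31,036

i = 0.033/4 = 0.00825 per quarter; n = 9·4 = 36.
PV = 1000 × [1 − (1+0.00825)^(−36)] / 0.00825 = 1000 × 31.036375 = 31,036.3746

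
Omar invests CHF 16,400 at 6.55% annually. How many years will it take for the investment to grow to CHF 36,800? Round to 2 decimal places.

(1+i)^n = 36800/16400 = 2.24390, so n = ln 2.24390 / ln 1.0655 = 12.7390 years

12.74 years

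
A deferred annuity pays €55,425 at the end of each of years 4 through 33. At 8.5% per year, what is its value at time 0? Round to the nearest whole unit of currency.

Value one period before first payment (t=3): 55425 × [1 − (1+0.085)^(−30)] / 0.085 = 55425 × 10.746844 = 595,643.8186
PV₀ = 595,643.8186 / (1+0.085)^3 = 595,643.8186 / 1.277289 = 466,334.3694

€466,334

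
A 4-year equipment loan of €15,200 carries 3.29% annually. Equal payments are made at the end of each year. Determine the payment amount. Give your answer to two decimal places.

PMT = 15200 / ( [1 − (1+0.0329)^(−4)] / 0.0329 ) = 15200 / 3.691464 = 4,117.6072

€4,117.61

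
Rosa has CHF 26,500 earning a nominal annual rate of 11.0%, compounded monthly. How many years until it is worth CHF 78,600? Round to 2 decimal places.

9.93 years

Periodic rate i = 0.11/12 = 0.00916667.
(1+i)^n = 78600/26500 = 2.96604, so n = ln 2.96604 / ln 1.00917 = 119.1494 months
= 119.1494/12 years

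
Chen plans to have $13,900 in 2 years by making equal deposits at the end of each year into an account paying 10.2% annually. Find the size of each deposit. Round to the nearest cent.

$6,612.75

FV-annuity factor = 2.102000; PMT = 13900 / 2.102000 = 6,612.7498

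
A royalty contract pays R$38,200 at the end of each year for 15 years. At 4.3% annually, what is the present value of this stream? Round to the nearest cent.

R$415,949.91

PV = 38200 × [1 − (1+0.043)^(−15)] / 0.043 = 38200 × 10.888741 = 415,949.9113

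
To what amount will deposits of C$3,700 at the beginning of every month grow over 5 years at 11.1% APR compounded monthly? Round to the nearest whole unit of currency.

C$297,730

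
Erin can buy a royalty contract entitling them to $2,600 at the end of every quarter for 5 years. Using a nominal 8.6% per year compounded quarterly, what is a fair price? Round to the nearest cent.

$41,904.69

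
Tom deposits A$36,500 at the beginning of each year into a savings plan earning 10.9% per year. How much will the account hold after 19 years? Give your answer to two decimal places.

Accumulation factor s(19|0.109) × (1+i) = 62.470470; FV = 36500 × 62.470470 = 2,280,172.1590
Payments are at the start of each period, so multiply by (1+i).

A$2,280,172.16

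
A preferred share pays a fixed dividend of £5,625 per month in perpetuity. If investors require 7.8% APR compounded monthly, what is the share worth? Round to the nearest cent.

Periodic rate i = 0.078/12 = 0.0065.
PV = C/r = 5625/0.0065 = 865,384.6154

£865,384.62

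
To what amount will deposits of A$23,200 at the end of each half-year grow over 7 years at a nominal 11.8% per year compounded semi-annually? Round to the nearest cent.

i = 0.118/2 = 0.059 per half-year; n = 7·2 = 14.
FV = 23200 × [(1+0.059)^14 − 1] / 0.059 = 23200 × 20.868227 = 484,142.8616

A$484,142.86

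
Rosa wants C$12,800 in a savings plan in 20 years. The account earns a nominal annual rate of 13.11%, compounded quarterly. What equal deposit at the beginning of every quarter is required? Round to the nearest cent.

With 4 periods per year: i = 0.032775, n = 80.
FV-annuity factor × (1+i) = 384.323272; PMT = 12800 / 384.323272 = 33.3053

C$33.31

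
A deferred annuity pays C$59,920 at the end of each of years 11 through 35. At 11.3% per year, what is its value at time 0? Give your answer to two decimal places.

C$169,270.89

PV at t=10 (ordinary 25-year annuity): 59920 × a(25|0.113) = 59920 × 8.240662 = 493,780.4949
Discount back 10 years: 493,780.4949 × (1+0.113)^(−10) = 493,780.4949 × 0.342806 = 169,270.8938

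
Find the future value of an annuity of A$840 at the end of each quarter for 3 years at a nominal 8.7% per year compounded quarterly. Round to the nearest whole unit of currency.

i = 0.087/4 = 0.02175 per quarter; n = 3·4 = 12.
FV = 840 × [(1+0.02175)^12 − 1] / 0.02175 = 840 × 13.544849 = 11,377.6729

A$11,378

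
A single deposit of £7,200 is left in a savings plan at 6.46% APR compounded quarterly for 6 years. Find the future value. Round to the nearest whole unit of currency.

£10,576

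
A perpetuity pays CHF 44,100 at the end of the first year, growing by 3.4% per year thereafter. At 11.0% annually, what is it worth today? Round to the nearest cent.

PV = PMT / (i − g) = 44100 / (0.11 − 0.034) = 44100 / 0.076000 = 580,263.1579

CHF 580,263.16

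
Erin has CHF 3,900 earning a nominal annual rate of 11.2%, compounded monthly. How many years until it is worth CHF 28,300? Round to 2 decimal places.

Periodic rate i = 0.112/12 = 0.00933333.
(1+i)^n = 28300/3900 = 7.25641, so n = ln 7.25641 / ln 1.00933 = 213.3343 months
= 213.3343/12 years

17.78 years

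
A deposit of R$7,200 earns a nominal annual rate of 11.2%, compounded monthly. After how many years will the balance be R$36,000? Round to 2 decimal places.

14.44 years

Periodic rate i = 0.112/12 = 0.00933333.
n = ln(36000/7200) / ln(1+0.00933333) = ln(5.00000) / 0.009290 = 173.2432 months
= 173.2432/12 years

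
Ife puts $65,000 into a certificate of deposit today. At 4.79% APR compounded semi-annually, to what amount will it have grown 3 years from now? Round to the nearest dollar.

$74,918

With 2 periods per year: i = 0.02395, n = 6.
FV = 65,000 × (1 + 0.02395)^6 = 74,917.9454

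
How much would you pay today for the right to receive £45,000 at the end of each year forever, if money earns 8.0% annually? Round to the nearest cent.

PV = PMT / i = 45000 / 0.08 = 562,500.0000

£562,500.00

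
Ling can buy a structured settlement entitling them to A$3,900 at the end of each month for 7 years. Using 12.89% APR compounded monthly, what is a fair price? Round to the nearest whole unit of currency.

i = 0.1289/12 = 0.0107417 per month; n = 7·12 = 84.
Annuity factor a(84|0.0107417) = 55.150463; PV = 3900 × 55.150463 = 215,086.8040

A$215,087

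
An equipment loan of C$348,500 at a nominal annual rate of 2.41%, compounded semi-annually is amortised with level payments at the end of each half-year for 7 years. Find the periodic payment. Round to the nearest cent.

Periodic rate i = 0.0241/2 = 0.01205; n = 7 × 2 = 14 periods.
Annuity-PV factor = 12.812073; PMT = 348500 / 12.812073 = 27,200.9063

C$27,200.91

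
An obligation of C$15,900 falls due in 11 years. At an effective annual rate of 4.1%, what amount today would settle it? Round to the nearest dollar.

C$10,220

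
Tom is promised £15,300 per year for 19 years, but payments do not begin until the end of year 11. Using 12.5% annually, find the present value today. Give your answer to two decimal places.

Value one period before first payment (t=10): 15300 × [1 − (1+0.125)^(−19)] / 0.125 = 15300 × 7.146523 = 109,341.7947
PV₀ = 109,341.7947 / (1+0.125)^10 = 109,341.7947 / 3.247321 = 33,671.3845

£33,671.38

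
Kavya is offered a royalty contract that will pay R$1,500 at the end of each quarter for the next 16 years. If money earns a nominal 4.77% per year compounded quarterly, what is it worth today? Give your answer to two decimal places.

R$66,882.81

i = 0.0477/4 = 0.011925 per quarter; n = 16·4 = 64.
PV = 1500 × [1 − (1+0.011925)^(−64)] / 0.011925 = 1500 × 44.588538 = 66,882.8071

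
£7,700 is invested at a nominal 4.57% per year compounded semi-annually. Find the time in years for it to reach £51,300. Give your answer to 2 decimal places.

41.97 years

Periodic rate i = 0.0457/2 = 0.02285.
(1+i)^n = 51300/7700 = 6.66234, so n = ln 6.66234 / ln 1.02285 = 83.9412 half-years
= 83.9412/2 years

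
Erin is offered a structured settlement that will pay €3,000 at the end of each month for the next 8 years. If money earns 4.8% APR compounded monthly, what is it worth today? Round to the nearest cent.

€238,759.99

With 12 periods per year: i = 0.004, n = 96.
PV = PMT · [1 − (1+i)^(−n)] / i = 3000 · 79.586664 = 238,759.9911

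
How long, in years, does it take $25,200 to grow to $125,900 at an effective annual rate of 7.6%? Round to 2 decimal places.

n = ln(125900/25200) / ln(1+0.076) = ln(4.99603) / 0.073250 = 21.9609 years

21.96 years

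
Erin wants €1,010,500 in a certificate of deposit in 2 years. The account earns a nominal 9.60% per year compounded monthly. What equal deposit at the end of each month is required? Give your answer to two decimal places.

Periodic rate i = 0.096/12 = 0.008; n = 2 × 12 = 24 periods.
PMT = 1.0105e+06 / ( [(1+0.008)^24 − 1] / 0.008 ) = 1.0105e+06 / 26.343155 = 38,359.1106

€38,359.11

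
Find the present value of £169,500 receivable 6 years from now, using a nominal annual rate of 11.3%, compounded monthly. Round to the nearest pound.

£86,317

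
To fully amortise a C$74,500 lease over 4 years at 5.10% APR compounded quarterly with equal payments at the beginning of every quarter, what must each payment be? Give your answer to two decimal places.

C$5,111.67

i = 0.051/4 = 0.01275 per quarter; n = 4·4 = 16.
PMT = 74500 / ( [1 − (1+0.01275)^(−16)] / 0.01275 × (1+i) ) = 74500 / 14.574495 = 5,111.6695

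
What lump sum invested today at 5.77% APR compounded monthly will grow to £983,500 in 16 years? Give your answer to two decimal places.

£391,556.60

Periodic rate i = 0.0577/12 = 0.00480833; n = 16 × 12 = 192 periods.
PV = FV·(1+i)^(−n) = 983,500 × 0.398126 = 391,556.5993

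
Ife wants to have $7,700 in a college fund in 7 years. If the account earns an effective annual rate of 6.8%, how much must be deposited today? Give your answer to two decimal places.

$4,858.39

PV = FV·(1+i)^(−n) = 7,700 × 0.630959 = 4,858.3853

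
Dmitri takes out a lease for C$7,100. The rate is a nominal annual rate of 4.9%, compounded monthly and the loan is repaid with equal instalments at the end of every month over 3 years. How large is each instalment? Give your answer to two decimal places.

Periodic rate i = 0.049/12 = 0.00408333; n = 3 × 12 = 36 periods.
Annuity-PV factor = 33.415737; PMT = 7100 / 33.415737 = 212.4747

C$212.47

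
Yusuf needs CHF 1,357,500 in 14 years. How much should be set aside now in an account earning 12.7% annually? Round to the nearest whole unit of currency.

PV = 1,357,500 / (1 + 0.127)^14 = 1,357,500 / 5.332549 = 254,568.7052

CHF 254,569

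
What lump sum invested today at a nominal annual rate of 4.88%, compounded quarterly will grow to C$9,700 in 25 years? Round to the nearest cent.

With 4 periods per year: i = 0.0122, n = 100.
PV = FV·(1+i)^(−n) = 9,700 × 0.297418 = 2,884.9510

C$2,884.95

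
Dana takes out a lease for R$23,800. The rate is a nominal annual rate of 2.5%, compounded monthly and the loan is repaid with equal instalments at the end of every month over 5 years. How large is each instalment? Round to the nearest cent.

Periodic rate i = 0.025/12 = 0.00208333; n = 5 × 12 = 60 periods.
Annuity-PV factor = 56.346404; PMT = 23800 / 56.346404 = 422.3872

R$422.39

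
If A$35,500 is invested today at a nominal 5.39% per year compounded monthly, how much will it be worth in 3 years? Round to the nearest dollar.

i = 0.0539/12 = 0.00449167 per month; n = 3·12 = 36.
35,500 × (1+0.00449167)^36 = 35,500 × 1.175082 = 41,715.4110

A$41,715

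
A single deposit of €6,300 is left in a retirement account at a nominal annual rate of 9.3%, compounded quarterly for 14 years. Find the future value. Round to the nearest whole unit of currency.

Periodic rate i = 0.093/4 = 0.02325; n = 14 × 4 = 56 periods.
6,300 × (1+0.02325)^56 = 6,300 × 3.622248 = 22,820.1626

€22,820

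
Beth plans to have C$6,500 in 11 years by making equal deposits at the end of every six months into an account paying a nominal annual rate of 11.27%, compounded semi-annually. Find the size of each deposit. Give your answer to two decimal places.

C$156.51

With 2 periods per year: i = 0.05635, n = 22.
PMT = 6500 / ( [(1+0.05635)^22 − 1] / 0.05635 ) = 6500 / 41.529716 = 156.5144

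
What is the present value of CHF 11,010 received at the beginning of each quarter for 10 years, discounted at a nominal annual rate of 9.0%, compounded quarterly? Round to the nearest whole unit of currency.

With 4 periods per year: i = 0.0225, n = 40.
PV = 11010 × [1 − (1+0.0225)^(−40)] / 0.0225 × (1+i) = 11010 × 26.782876 = 294,879.4698
(annuity-due: payments at period start, so ×(1+i).)

CHF 294,879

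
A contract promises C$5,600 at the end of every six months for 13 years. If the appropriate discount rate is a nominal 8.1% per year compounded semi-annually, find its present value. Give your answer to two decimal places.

C$89,017.91

Periodic rate i = 0.081/2 = 0.0405; n = 13 × 2 = 26 periods.
Annuity factor a(26|0.0405) = 15.896056; PV = 5600 × 15.896056 = 89,017.9112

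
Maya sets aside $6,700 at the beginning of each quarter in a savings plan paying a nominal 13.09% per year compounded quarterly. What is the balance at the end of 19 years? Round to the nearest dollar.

$2,232,086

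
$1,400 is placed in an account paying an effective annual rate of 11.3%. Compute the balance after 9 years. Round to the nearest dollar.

FV = PV·(1+i)^n = 1,400 × 2.620936 = 3,669.3109

$3,669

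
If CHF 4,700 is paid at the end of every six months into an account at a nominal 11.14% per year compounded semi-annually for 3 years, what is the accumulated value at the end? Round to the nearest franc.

Periodic rate i = 0.1114/2 = 0.0557; n = 3 × 2 = 6 periods.
Accumulation factor s(6|0.0557) = 6.900200; FV = 4700 × 6.900200 = 32,430.9410

CHF 32,431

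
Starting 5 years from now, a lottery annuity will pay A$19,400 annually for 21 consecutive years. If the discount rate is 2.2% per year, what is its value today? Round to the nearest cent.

Value one period before first payment (t=4): 19400 × [1 − (1+0.022)^(−21)] / 0.022 = 19400 × 16.673371 = 323,463.4032
Discount back 4 years: 323,463.4032 × (1+0.022)^(−4) = 323,463.4032 × 0.916635 = 296,497.8635

A$296,497.86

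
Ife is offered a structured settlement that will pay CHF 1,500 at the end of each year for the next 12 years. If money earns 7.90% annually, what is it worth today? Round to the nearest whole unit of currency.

CHF 11,363

PV = PMT · [1 − (1+i)^(−n)] / i = 1500 · 7.575281 = 11,362.9214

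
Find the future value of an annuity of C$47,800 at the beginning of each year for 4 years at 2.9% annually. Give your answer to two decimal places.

C$205,469.86

FV = PMT · [(1+i)^n − 1] / i × (1+i) = 47800 · 4.298533 = 205,469.8608
(annuity-due: payments at period start, so ×(1+i).)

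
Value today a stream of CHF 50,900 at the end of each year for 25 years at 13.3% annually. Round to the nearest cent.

PV = 50900 × [1 − (1+0.133)^(−25)] / 0.133 = 50900 × 7.187360 = 365,836.6383

CHF 365,836.64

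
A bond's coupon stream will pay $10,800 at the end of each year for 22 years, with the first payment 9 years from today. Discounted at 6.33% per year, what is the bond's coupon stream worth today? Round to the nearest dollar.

Value one period before first payment (t=8): 10800 × [1 − (1+0.0633)^(−22)] / 0.0633 = 10800 × 11.703595 = 126,398.8219
PV₀ = 126,398.8219 / (1+0.0633)^8 = 126,398.8219 / 1.633979 = 77,356.4471

$77,356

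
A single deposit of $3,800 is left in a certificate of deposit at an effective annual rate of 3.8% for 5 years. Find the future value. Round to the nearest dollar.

$4,579

FV = 3,800 × (1 + 0.038)^5 = 4,578.9971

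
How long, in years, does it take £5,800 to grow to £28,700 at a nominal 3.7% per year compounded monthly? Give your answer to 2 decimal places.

43.28 years

Periodic rate i = 0.037/12 = 0.00308333.
n = ln(28700/5800) / ln(1+0.00308333) = ln(4.94828) / 0.003079 = 519.4064 months
= 519.4064/12 years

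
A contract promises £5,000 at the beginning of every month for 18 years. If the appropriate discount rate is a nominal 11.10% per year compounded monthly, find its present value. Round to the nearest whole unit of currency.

With 12 periods per year: i = 0.00925, n = 216.
Annuity factor a(216|0.00925) × (1+i) = 94.175857; PV = 5000 × 94.175857 = 470,879.2859
Payments are at the start of each period, so multiply by (1+i).

£470,879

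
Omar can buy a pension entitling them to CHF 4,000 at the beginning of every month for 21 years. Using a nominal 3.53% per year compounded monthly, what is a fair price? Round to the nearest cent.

CHF 713,235.92

Periodic rate i = 0.0353/12 = 0.00294167; n = 21 × 12 = 252 periods.
PV = PMT · [1 − (1+i)^(−n)] / i × (1+i) = 4000 · 178.308980 = 713,235.9197
Payments are at the start of each period, so multiply by (1+i).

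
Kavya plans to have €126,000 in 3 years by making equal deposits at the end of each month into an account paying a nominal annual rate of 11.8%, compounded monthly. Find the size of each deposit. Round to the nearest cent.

i = 0.118/12 = 0.00983333 per month; n = 3·12 = 36.
PMT = 126000 / ( [(1+0.00983333)^36 − 1] / 0.00983333 ) = 126000 / 42.945119 = 2,933.9772

€2,933.98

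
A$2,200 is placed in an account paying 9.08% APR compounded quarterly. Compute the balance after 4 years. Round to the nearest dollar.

A$3,151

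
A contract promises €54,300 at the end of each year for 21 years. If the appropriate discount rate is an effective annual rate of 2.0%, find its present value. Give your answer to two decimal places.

€923,708.66

PV = PMT · [1 − (1+i)^(−n)] / i = 54300 · 17.011209 = 923,708.6575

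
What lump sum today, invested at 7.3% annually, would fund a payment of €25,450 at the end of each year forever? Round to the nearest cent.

€348,630.14

PV = C/r = 25450/0.073 = 348,630.1370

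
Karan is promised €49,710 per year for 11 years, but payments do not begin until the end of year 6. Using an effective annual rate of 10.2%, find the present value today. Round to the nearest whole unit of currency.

PV at t=5 (ordinary 11-year annuity): 49710 × a(11|0.102) = 49710 × 6.435687 = 319,918.0163
Discount back 5 years: 319,918.0163 × (1+0.102)^(−5) = 319,918.0163 × 0.615307 = 196,847.8726

€196,848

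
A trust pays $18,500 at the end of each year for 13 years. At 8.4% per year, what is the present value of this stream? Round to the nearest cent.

PV = 18500 × [1 − (1+0.084)^(−13)] / 0.084 = 18500 × 7.732803 = 143,056.8513

$143,056.85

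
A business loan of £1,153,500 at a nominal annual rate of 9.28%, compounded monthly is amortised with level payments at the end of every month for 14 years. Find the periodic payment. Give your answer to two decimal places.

£12,289.02

With 12 periods per year: i = 0.00773333, n = 168.
Annuity-PV factor = 93.864249; PMT = 1.1535e+06 / 93.864249 = 12,289.0239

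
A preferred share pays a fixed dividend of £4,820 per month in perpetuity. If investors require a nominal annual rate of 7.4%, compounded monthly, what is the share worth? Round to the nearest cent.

£781,621.62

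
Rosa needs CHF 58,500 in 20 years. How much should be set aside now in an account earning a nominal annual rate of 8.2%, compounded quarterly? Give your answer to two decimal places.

i = 0.082/4 = 0.0205 per quarter; n = 20·4 = 80.
PV = FV·(1+i)^(−n) = 58,500 × 0.197224 = 11,537.5911

CHF 11,537.59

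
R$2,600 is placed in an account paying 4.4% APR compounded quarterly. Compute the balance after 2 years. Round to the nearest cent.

i = 0.044/4 = 0.011 per quarter; n = 2·4 = 8.
2,600 × (1+0.011)^8 = 2,600 × 1.091464 = 2,837.8053

R$2,837.81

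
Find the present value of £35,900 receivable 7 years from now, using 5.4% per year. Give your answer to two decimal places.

PV = FV·(1+i)^(−n) = 35,900 × 0.692015 = 24,843.3508

£24,843.35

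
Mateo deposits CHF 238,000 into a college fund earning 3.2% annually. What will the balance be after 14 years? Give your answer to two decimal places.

CHF 369,907.14

238,000 × (1+0.032)^14 = 238,000 × 1.554232 = 369,907.1442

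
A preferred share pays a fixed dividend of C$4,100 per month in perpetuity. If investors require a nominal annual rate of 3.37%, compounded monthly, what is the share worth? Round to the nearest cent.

Periodic rate i = 0.0337/12 = 0.00280833.
PV = C/r = 4100/0.00280833 = 1,459,940.6528

C$1,459,940.65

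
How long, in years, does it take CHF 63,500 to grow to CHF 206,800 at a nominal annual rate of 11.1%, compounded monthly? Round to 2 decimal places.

Periodic rate i = 0.111/12 = 0.00925.
(1+i)^n = 206800/63500 = 3.25669, so n = ln 3.25669 / ln 1.00925 = 128.2340 months
= 128.2340/12 years

10.69 years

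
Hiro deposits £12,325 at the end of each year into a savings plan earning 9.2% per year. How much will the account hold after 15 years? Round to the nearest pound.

£367,611

Accumulation factor s(15|0.092) = 29.826437; FV = 12325 × 29.826437 = 367,610.8359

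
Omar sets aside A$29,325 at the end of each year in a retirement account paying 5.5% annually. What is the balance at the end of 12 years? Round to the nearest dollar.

A$480,507

FV = 29325 × [(1+0.055)^12 − 1] / 0.055 = 29325 × 16.385591 = 480,507.4458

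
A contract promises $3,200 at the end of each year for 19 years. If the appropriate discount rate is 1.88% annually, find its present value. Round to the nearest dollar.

$50,731

PV = PMT · [1 − (1+i)^(−n)] / i = 3200 · 15.853377 = 50,730.8056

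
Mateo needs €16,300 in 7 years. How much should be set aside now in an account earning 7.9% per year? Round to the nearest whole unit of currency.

€9,573

PV = 16,300 / (1 + 0.079)^7 = 16,300 / 1.702747 = 9,572.7671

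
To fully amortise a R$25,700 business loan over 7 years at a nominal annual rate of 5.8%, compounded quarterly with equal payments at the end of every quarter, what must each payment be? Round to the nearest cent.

R$1,123.30

Periodic rate i = 0.058/4 = 0.0145; n = 7 × 4 = 28 periods.
PMT = 25700 / ( [1 − (1+0.0145)^(−28)] / 0.0145 ) = 25700 / 22.878929 = 1,123.3043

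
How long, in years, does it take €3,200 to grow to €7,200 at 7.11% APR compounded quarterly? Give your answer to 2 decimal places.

Periodic rate i = 0.0711/4 = 0.017775.
(1+i)^n = 7200/3200 = 2.25000, so n = ln 2.25000 / ln 1.01778 = 46.0262 quarters
= 46.0262/4 years

11.51 years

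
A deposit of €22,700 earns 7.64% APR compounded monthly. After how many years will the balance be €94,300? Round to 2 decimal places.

18.70 years

Periodic rate i = 0.0764/12 = 0.00636667.
(1+i)^n = 94300/22700 = 4.15419, so n = ln 4.15419 / ln 1.00637 = 224.3945 months
= 224.3945/12 years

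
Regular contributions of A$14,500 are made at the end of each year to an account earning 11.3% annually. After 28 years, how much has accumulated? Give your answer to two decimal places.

A$2,442,989.77

FV = 14500 × [(1+0.113)^28 − 1] / 0.113 = 14500 × 168.482053 = 2,442,989.7658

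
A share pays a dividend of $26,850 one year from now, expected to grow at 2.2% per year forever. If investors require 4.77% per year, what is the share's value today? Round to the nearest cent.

PV = PMT / (i − g) = 26850 / (0.0477 − 0.022) = 26850 / 0.025700 = 1,044,747.0817

$1,044,747.08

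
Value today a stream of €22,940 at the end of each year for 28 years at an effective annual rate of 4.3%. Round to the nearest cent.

€369,367.31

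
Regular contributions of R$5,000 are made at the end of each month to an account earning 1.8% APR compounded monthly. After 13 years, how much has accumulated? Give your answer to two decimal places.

Periodic rate i = 0.018/12 = 0.0015; n = 13 × 12 = 156 periods.
Accumulation factor s(156|0.0015) = 175.615309; FV = 5000 × 175.615309 = 878,076.5451

R$878,076.55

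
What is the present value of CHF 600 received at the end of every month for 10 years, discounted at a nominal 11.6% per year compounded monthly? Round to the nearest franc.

CHF 42,503

With 12 periods per year: i = 0.00966667, n = 120.
PV = 600 × [1 − (1+0.00966667)^(−120)] / 0.00966667 = 600 × 70.837508 = 42,502.5049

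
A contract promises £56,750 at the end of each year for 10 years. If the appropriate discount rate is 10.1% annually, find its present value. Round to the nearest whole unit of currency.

£347,211

Annuity factor a(10|0.101) = 6.118259; PV = 56750 × 6.118259 = 347,211.2148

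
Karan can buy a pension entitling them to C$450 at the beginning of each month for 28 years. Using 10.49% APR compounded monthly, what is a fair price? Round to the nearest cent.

Periodic rate i = 0.1049/12 = 0.00874167; n = 28 × 12 = 336 periods.
PV = 450 × [1 − (1+0.00874167)^(−336)] / 0.00874167 × (1+i) = 450 × 109.198551 = 49,139.3479
Payments are at the start of each period, so multiply by (1+i).

C$49,139.35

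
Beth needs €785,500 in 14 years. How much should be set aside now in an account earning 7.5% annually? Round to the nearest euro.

Discount factor = (1+0.075)^(−14) = 0.363313; PV = 785,500 × 0.363313 = 285,382.7311

€285,383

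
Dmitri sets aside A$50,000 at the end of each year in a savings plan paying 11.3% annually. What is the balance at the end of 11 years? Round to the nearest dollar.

A$994,130

FV = PMT · [(1+i)^n − 1] / i = 50000 · 19.882608 = 994,130.4149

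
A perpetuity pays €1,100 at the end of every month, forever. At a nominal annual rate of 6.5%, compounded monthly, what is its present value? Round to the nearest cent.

€203,076.92

Periodic rate i = 0.065/12 = 0.00541667.
PV = C/r = 1100/0.00541667 = 203,076.9231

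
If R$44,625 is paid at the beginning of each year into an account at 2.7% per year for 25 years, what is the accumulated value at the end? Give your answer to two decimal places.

FV = PMT · [(1+i)^n − 1] / i × (1+i) = 44625 · 36.003195 = 1,606,642.5635
Payments are at the start of each period, so multiply by (1+i).

R$1,606,642.56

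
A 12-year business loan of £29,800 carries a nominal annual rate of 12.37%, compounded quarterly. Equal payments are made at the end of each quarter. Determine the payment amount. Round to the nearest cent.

£1,199.63

With 4 periods per year: i = 0.030925, n = 48.
PMT = 29800 / ( [1 − (1+0.030925)^(−48)] / 0.030925 ) = 29800 / 24.840966 = 1,199.6313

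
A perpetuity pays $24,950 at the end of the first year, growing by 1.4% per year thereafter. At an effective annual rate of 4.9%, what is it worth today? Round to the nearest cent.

PV = D₁/(r − g) = 24950/(0.049 − 0.014) = 712,857.1429

$712,857.14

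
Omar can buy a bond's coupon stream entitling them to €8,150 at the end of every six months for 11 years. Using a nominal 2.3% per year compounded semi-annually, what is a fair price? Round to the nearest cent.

Periodic rate i = 0.023/2 = 0.0115; n = 11 × 2 = 22 periods.
PV = PMT · [1 − (1+i)^(−n)] / i = 8150 · 19.340029 = 157,621.2324

€157,621.23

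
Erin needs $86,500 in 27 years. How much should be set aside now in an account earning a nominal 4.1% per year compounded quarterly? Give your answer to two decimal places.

With 4 periods per year: i = 0.01025, n = 108.
PV = FV·(1+i)^(−n) = 86,500 × 0.332417 = 28,754.0698

$28,754.07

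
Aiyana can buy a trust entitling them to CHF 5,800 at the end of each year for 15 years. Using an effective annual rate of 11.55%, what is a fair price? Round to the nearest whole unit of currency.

Annuity factor a(15|0.1155) = 6.977757; PV = 5800 × 6.977757 = 40,470.9892

CHF 40,471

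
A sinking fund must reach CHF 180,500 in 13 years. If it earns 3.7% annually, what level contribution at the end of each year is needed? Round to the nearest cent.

PMT = 180500 / ( [(1+0.037)^13 − 1] / 0.037 ) = 180500 / 16.316286 = 11,062.5663

CHF 11,062.57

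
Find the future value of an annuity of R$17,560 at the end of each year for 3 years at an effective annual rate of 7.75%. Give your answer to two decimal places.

R$56,868.17

Accumulation factor s(3|0.0775) = 3.238506; FV = 17560 × 3.238506 = 56,868.1697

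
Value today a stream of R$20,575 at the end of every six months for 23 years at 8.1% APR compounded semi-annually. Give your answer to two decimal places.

R$426,225.51

Periodic rate i = 0.081/2 = 0.0405; n = 23 × 2 = 46 periods.
Annuity factor a(46|0.0405) = 20.715699; PV = 20575 × 20.715699 = 426,225.5149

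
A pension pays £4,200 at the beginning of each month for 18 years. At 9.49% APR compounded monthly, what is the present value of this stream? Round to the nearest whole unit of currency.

With 12 periods per year: i = 0.00790833, n = 216.
Annuity factor a(216|0.00790833) × (1+i) = 104.200534; PV = 4200 × 104.200534 = 437,642.2445
(Beginning-of-period payments → annuity-due factor ×(1+i).)

£437,642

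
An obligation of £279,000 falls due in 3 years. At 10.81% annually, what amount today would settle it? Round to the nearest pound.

£205,054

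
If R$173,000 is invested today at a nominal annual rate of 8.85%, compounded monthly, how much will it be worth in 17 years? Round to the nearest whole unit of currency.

R$774,541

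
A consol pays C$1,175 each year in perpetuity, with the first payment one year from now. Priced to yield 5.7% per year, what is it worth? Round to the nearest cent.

C$20,614.04

PV = C/r = 1175/0.057 = 20,614.0351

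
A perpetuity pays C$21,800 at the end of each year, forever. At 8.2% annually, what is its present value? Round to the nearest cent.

PV = PMT / i = 21800 / 0.082 = 265,853.6585

C$265,853.66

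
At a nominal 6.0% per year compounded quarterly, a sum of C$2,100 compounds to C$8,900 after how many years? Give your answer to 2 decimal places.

24.25 years

Periodic rate i = 0.06/4 = 0.015.
n = ln(8900/2100) / ln(1+0.015) = ln(4.23810) / 0.014889 = 96.9945 quarters
= 96.9945/4 years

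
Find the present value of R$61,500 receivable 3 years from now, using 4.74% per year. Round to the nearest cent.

PV = 61,500 / (1 + 0.0474)^3 = 61,500 / 1.149047 = 53,522.6252

R$53,522.63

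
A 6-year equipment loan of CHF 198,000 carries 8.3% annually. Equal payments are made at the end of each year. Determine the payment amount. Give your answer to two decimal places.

PMT = 198000 / ( [1 − (1+0.083)^(−6)] / 0.083 ) = 198000 / 4.581107 = 43,220.9989

CHF 43,221.00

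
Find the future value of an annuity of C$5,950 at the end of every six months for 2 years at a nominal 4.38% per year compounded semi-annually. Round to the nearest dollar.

i = 0.0438/2 = 0.0219 per half-year; n = 2·2 = 4.
Accumulation factor s(4|0.0219) = 4.133329; FV = 5950 × 4.133329 = 24,593.3072

C$24,593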